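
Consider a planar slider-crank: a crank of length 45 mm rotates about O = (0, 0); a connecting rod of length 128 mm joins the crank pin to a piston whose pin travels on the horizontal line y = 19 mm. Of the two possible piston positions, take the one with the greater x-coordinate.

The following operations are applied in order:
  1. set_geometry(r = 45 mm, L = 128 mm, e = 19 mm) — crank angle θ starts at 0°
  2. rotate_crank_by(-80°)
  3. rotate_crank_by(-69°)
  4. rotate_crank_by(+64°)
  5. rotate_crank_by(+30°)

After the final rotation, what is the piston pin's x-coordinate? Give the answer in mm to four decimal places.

set_geometry: r = 45 mm, L = 128 mm, e = 19 mm; θ ← 0°
rotate_crank_by(-80°): θ ← 0° -80° = -80°
rotate_crank_by(-69°): θ ← -80° -69° = -149°
rotate_crank_by(+64°): θ ← -149° +64° = -85°
rotate_crank_by(+30°): θ ← -85° +30° = -55°
crank pin P = (r cos θ, r sin θ) = (25.810940, -36.861842)
h = r sin θ − e = -36.861842 − 19 = -55.861842
x = r cos θ + √(L² − h²) = 25.810940 + √(16384.0 − 3120.5454) = 25.810940 + 115.167073 = 140.978012

140.9780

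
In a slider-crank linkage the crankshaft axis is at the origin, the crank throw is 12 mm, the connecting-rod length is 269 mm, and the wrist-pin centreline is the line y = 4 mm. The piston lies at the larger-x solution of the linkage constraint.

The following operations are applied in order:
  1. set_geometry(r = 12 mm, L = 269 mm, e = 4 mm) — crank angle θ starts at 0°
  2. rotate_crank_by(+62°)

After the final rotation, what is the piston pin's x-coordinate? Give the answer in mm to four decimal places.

set_geometry: r = 12 mm, L = 269 mm, e = 4 mm; θ ← 0°
rotate_crank_by(+62°): θ ← 0° +62° = 62°
crank pin P = (r cos θ, r sin θ) = (5.633659, 10.595371)
h = r sin θ − e = 10.595371 − 4 = 6.595371
x = r cos θ + √(L² − h²) = 5.633659 + √(72361.0 − 43.4989) = 5.633659 + 268.919135 = 274.552794

274.5528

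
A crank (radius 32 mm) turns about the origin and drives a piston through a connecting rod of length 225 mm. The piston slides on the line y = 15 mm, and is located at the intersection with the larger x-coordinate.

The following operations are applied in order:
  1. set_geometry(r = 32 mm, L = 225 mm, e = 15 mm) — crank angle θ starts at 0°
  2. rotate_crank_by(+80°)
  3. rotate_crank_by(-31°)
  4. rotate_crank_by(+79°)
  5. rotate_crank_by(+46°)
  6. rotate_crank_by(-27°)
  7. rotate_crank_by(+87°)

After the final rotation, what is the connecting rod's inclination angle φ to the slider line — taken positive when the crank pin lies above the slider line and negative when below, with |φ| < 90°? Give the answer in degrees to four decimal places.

-10.4704

set_geometry: r = 32 mm, L = 225 mm, e = 15 mm; θ ← 0°
rotate_crank_by(+80°): θ ← 0° +80° = 80°
rotate_crank_by(-31°): θ ← 80° -31° = 49°
rotate_crank_by(+79°): θ ← 49° +79° = 128°
rotate_crank_by(+46°): θ ← 128° +46° = 174°
rotate_crank_by(-27°): θ ← 174° -27° = 147°
rotate_crank_by(+87°): θ ← 147° +87° = 234°
crank pin P = (r cos θ, r sin θ) = (-18.809128, -25.888544)
h = r sin θ − e = -25.888544 − 15 = -40.888544
sin φ = h / L = -40.888544 / 225 = -0.18172686
φ = arcsin(-0.18172686) = -10.470361°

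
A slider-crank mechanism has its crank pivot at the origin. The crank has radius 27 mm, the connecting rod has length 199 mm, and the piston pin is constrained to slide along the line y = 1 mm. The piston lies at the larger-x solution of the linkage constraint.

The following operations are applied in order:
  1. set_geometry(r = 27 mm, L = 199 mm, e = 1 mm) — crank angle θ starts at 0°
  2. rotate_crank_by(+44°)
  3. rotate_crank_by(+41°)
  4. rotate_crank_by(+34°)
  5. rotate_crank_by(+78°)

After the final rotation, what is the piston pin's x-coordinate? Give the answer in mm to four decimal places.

172.9809

set_geometry: r = 27 mm, L = 199 mm, e = 1 mm; θ ← 0°
rotate_crank_by(+44°): θ ← 0° +44° = 44°
rotate_crank_by(+41°): θ ← 44° +41° = 85°
rotate_crank_by(+34°): θ ← 85° +34° = 119°
rotate_crank_by(+78°): θ ← 119° +78° = 197°
crank pin P = (r cos θ, r sin θ) = (-25.820228, -7.894036)
h = r sin θ − e = -7.894036 − 1 = -8.894036
x = r cos θ + √(L² − h²) = -25.820228 + √(39601.0 − 79.1039) = -25.820228 + 198.801147 = 172.980919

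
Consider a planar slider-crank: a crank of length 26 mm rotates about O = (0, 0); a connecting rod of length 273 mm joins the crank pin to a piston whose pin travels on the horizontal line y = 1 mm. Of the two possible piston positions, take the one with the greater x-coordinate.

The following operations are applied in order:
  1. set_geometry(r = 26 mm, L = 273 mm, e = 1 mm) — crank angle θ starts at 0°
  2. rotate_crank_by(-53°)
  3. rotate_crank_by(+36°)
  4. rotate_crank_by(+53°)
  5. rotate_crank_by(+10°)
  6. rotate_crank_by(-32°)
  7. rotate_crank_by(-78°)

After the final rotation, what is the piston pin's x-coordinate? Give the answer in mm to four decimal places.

set_geometry: r = 26 mm, L = 273 mm, e = 1 mm; θ ← 0°
rotate_crank_by(-53°): θ ← 0° -53° = -53°
rotate_crank_by(+36°): θ ← -53° +36° = -17°
rotate_crank_by(+53°): θ ← -17° +53° = 36°
rotate_crank_by(+10°): θ ← 36° +10° = 46°
rotate_crank_by(-32°): θ ← 46° -32° = 14°
rotate_crank_by(-78°): θ ← 14° -78° = -64°
crank pin P = (r cos θ, r sin θ) = (11.397650, -23.368645)
h = r sin θ − e = -23.368645 − 1 = -24.368645
x = r cos θ + √(L² − h²) = 11.397650 + √(74529.0 − 593.8309) = 11.397650 + 271.910223 = 283.307872

283.3079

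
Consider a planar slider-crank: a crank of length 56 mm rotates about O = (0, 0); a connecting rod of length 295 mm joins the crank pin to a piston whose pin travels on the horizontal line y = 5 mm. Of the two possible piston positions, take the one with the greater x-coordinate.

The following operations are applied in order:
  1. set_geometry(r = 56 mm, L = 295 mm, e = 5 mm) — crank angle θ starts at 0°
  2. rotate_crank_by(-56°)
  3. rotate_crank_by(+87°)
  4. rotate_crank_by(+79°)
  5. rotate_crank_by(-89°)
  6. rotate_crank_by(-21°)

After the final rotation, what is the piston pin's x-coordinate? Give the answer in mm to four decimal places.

set_geometry: r = 56 mm, L = 295 mm, e = 5 mm; θ ← 0°
rotate_crank_by(-56°): θ ← 0° -56° = -56°
rotate_crank_by(+87°): θ ← -56° +87° = 31°
rotate_crank_by(+79°): θ ← 31° +79° = 110°
rotate_crank_by(-89°): θ ← 110° -89° = 21°
rotate_crank_by(-21°): θ ← 21° -21° = 0°
crank pin P = (r cos θ, r sin θ) = (56.000000, 0.000000)
h = r sin θ − e = 0.000000 − 5 = -5.000000
x = r cos θ + √(L² − h²) = 56.000000 + √(87025.0 − 25.0000) = 56.000000 + 294.957624 = 350.957624

350.9576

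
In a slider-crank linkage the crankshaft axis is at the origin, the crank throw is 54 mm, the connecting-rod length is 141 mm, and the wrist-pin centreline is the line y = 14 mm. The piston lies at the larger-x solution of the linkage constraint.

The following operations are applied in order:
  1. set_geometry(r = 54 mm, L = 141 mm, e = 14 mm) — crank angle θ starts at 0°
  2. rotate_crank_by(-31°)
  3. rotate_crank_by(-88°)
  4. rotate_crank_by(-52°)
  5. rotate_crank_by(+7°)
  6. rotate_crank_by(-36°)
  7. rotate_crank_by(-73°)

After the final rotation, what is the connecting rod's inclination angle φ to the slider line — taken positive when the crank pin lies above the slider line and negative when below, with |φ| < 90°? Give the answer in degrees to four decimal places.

16.4491

set_geometry: r = 54 mm, L = 141 mm, e = 14 mm; θ ← 0°
rotate_crank_by(-31°): θ ← 0° -31° = -31°
rotate_crank_by(-88°): θ ← -31° -88° = -119°
rotate_crank_by(-52°): θ ← -119° -52° = -171°
rotate_crank_by(+7°): θ ← -171° +7° = -164°
rotate_crank_by(-36°): θ ← -164° -36° = -200°
rotate_crank_by(-73°): θ ← -200° -73° = -273°
crank pin P = (r cos θ, r sin θ) = (2.826142, 53.925995)
h = r sin θ − e = 53.925995 − 14 = 39.925995
sin φ = h / L = 39.925995 / 141 = 0.28316308
φ = arcsin(0.28316308) = 16.449079°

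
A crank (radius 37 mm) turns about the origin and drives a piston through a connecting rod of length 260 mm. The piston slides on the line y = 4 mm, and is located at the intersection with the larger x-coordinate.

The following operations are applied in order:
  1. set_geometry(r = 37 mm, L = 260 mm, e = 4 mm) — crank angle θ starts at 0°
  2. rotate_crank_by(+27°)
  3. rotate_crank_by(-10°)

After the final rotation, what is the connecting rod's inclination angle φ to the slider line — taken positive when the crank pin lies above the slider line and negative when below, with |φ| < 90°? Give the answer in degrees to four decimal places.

set_geometry: r = 37 mm, L = 260 mm, e = 4 mm; θ ← 0°
rotate_crank_by(+27°): θ ← 0° +27° = 27°
rotate_crank_by(-10°): θ ← 27° -10° = 17°
crank pin P = (r cos θ, r sin θ) = (35.383276, 10.817753)
h = r sin θ − e = 10.817753 − 4 = 6.817753
sin φ = h / L = 6.817753 / 260 = 0.02622213
φ = arcsin(0.02622213) = 1.502589°

1.5026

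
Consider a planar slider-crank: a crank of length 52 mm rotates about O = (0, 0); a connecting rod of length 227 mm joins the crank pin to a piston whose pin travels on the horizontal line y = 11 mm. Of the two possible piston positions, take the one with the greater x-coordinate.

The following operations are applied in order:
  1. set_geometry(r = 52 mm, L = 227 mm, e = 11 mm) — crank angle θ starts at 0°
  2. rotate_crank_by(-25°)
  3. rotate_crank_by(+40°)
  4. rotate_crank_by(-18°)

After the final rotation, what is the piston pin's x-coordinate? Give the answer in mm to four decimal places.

set_geometry: r = 52 mm, L = 227 mm, e = 11 mm; θ ← 0°
rotate_crank_by(-25°): θ ← 0° -25° = -25°
rotate_crank_by(+40°): θ ← -25° +40° = 15°
rotate_crank_by(-18°): θ ← 15° -18° = -3°
crank pin P = (r cos θ, r sin θ) = (51.928736, -2.721470)
h = r sin θ − e = -2.721470 − 11 = -13.721470
x = r cos θ + √(L² − h²) = 51.928736 + √(51529.0 − 188.2787) = 51.928736 + 226.584910 = 278.513645

278.5136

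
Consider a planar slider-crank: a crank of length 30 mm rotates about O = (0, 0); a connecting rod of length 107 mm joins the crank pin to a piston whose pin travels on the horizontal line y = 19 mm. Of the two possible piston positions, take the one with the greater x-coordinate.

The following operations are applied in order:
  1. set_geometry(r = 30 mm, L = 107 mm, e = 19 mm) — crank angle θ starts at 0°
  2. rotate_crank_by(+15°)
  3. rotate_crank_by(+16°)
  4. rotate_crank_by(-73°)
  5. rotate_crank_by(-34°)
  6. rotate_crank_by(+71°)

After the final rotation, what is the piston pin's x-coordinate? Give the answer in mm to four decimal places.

set_geometry: r = 30 mm, L = 107 mm, e = 19 mm; θ ← 0°
rotate_crank_by(+15°): θ ← 0° +15° = 15°
rotate_crank_by(+16°): θ ← 15° +16° = 31°
rotate_crank_by(-73°): θ ← 31° -73° = -42°
rotate_crank_by(-34°): θ ← -42° -34° = -76°
rotate_crank_by(+71°): θ ← -76° +71° = -5°
crank pin P = (r cos θ, r sin θ) = (29.885841, -2.614672)
h = r sin θ − e = -2.614672 − 19 = -21.614672
x = r cos θ + √(L² − h²) = 29.885841 + √(11449.0 − 467.1941) = 29.885841 + 104.794112 = 134.679953

134.6800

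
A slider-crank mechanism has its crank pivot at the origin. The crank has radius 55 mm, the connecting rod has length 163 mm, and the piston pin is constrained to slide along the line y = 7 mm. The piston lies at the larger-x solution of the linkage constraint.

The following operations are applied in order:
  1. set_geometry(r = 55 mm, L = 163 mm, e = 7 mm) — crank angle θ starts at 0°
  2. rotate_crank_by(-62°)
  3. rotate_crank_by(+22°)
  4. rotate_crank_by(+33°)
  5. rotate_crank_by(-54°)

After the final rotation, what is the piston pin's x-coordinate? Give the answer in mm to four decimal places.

set_geometry: r = 55 mm, L = 163 mm, e = 7 mm; θ ← 0°
rotate_crank_by(-62°): θ ← 0° -62° = -62°
rotate_crank_by(+22°): θ ← -62° +22° = -40°
rotate_crank_by(+33°): θ ← -40° +33° = -7°
rotate_crank_by(-54°): θ ← -7° -54° = -61°
crank pin P = (r cos θ, r sin θ) = (26.664529, -48.104084)
h = r sin θ − e = -48.104084 − 7 = -55.104084
x = r cos θ + √(L² − h²) = 26.664529 + √(26569.0 − 3036.4601) = 26.664529 + 153.403194 = 180.067723

180.0677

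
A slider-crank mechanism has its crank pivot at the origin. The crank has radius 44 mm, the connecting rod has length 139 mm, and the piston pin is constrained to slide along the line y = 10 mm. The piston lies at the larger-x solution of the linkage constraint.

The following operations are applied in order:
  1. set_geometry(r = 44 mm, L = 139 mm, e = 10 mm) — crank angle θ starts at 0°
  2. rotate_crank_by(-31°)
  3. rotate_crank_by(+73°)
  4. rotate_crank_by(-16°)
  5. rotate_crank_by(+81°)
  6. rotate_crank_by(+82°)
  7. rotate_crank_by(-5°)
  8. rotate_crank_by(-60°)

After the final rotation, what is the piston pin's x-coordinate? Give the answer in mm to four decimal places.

set_geometry: r = 44 mm, L = 139 mm, e = 10 mm; θ ← 0°
rotate_crank_by(-31°): θ ← 0° -31° = -31°
rotate_crank_by(+73°): θ ← -31° +73° = 42°
rotate_crank_by(-16°): θ ← 42° -16° = 26°
rotate_crank_by(+81°): θ ← 26° +81° = 107°
rotate_crank_by(+82°): θ ← 107° +82° = 189°
rotate_crank_by(-5°): θ ← 189° -5° = 184°
rotate_crank_by(-60°): θ ← 184° -60° = 124°
crank pin P = (r cos θ, r sin θ) = (-24.604488, 36.477653)
h = r sin θ − e = 36.477653 − 10 = 26.477653
x = r cos θ + √(L² − h²) = -24.604488 + √(19321.0 − 701.0661) = -24.604488 + 136.454879 = 111.850391

111.8504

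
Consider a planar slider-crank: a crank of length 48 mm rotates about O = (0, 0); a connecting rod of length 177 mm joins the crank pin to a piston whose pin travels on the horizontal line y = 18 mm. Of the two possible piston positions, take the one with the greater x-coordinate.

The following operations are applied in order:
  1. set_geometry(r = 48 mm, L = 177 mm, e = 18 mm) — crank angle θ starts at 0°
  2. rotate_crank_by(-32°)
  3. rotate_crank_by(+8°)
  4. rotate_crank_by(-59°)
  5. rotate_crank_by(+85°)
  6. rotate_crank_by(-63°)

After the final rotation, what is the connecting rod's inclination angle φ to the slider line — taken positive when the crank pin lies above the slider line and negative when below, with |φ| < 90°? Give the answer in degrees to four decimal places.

-19.8086

set_geometry: r = 48 mm, L = 177 mm, e = 18 mm; θ ← 0°
rotate_crank_by(-32°): θ ← 0° -32° = -32°
rotate_crank_by(+8°): θ ← -32° +8° = -24°
rotate_crank_by(-59°): θ ← -24° -59° = -83°
rotate_crank_by(+85°): θ ← -83° +85° = 2°
rotate_crank_by(-63°): θ ← 2° -63° = -61°
crank pin P = (r cos θ, r sin θ) = (23.270862, -41.981746)
h = r sin θ − e = -41.981746 − 18 = -59.981746
sin φ = h / L = -59.981746 / 177 = -0.33887992
φ = arcsin(-0.33887992) = -19.808647°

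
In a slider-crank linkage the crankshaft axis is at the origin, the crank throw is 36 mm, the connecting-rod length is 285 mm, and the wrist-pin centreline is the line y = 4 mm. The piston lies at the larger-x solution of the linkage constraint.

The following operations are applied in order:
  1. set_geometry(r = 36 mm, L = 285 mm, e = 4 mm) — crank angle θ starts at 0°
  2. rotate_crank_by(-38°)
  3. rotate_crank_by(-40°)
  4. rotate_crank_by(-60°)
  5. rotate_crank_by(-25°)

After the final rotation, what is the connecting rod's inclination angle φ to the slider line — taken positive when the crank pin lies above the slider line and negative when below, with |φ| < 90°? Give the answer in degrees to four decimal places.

-2.9214

set_geometry: r = 36 mm, L = 285 mm, e = 4 mm; θ ← 0°
rotate_crank_by(-38°): θ ← 0° -38° = -38°
rotate_crank_by(-40°): θ ← -38° -40° = -78°
rotate_crank_by(-60°): θ ← -78° -60° = -138°
rotate_crank_by(-25°): θ ← -138° -25° = -163°
crank pin P = (r cos θ, r sin θ) = (-34.426971, -10.525381)
h = r sin θ − e = -10.525381 − 4 = -14.525381
sin φ = h / L = -14.525381 / 285 = -0.05096625
φ = arcsin(-0.05096625) = -2.921417°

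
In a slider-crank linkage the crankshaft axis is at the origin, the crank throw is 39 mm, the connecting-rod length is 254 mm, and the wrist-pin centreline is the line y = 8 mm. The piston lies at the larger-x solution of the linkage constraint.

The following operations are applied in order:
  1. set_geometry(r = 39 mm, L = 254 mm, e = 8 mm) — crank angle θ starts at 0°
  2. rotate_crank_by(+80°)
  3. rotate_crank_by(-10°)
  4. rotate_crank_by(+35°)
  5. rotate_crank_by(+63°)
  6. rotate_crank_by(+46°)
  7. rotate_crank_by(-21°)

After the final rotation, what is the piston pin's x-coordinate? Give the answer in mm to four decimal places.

set_geometry: r = 39 mm, L = 254 mm, e = 8 mm; θ ← 0°
rotate_crank_by(+80°): θ ← 0° +80° = 80°
rotate_crank_by(-10°): θ ← 80° -10° = 70°
rotate_crank_by(+35°): θ ← 70° +35° = 105°
rotate_crank_by(+63°): θ ← 105° +63° = 168°
rotate_crank_by(+46°): θ ← 168° +46° = 214°
rotate_crank_by(-21°): θ ← 214° -21° = 193°
crank pin P = (r cos θ, r sin θ) = (-38.000433, -8.773091)
h = r sin θ − e = -8.773091 − 8 = -16.773091
x = r cos θ + √(L² − h²) = -38.000433 + √(64516.0 − 281.3366) = -38.000433 + 253.445583 = 215.445150

215.4452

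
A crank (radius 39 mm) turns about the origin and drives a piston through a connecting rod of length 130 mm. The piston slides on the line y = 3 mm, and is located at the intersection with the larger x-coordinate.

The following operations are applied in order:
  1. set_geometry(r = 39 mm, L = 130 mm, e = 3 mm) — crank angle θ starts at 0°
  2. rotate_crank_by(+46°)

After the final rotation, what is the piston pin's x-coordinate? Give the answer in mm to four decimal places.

154.6545

set_geometry: r = 39 mm, L = 130 mm, e = 3 mm; θ ← 0°
rotate_crank_by(+46°): θ ← 0° +46° = 46°
crank pin P = (r cos θ, r sin θ) = (27.091676, 28.054252)
h = r sin θ − e = 28.054252 − 3 = 25.054252
x = r cos θ + √(L² − h²) = 27.091676 + √(16900.0 − 627.7156) = 27.091676 + 127.562865 = 154.654541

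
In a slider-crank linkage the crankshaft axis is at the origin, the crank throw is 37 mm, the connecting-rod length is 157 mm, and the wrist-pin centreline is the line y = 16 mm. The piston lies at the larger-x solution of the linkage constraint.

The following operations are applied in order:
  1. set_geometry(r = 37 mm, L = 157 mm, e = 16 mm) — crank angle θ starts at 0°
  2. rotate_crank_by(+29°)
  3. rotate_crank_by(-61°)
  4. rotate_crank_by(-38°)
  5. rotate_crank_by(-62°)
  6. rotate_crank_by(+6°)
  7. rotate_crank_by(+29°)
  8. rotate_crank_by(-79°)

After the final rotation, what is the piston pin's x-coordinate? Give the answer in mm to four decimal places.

118.9867

set_geometry: r = 37 mm, L = 157 mm, e = 16 mm; θ ← 0°
rotate_crank_by(+29°): θ ← 0° +29° = 29°
rotate_crank_by(-61°): θ ← 29° -61° = -32°
rotate_crank_by(-38°): θ ← -32° -38° = -70°
rotate_crank_by(-62°): θ ← -70° -62° = -132°
rotate_crank_by(+6°): θ ← -132° +6° = -126°
rotate_crank_by(+29°): θ ← -126° +29° = -97°
rotate_crank_by(-79°): θ ← -97° -79° = -176°
crank pin P = (r cos θ, r sin θ) = (-36.909870, -2.580990)
h = r sin θ − e = -2.580990 − 16 = -18.580990
x = r cos θ + √(L² − h²) = -36.909870 + √(24649.0 − 345.2532) = -36.909870 + 155.896590 = 118.986720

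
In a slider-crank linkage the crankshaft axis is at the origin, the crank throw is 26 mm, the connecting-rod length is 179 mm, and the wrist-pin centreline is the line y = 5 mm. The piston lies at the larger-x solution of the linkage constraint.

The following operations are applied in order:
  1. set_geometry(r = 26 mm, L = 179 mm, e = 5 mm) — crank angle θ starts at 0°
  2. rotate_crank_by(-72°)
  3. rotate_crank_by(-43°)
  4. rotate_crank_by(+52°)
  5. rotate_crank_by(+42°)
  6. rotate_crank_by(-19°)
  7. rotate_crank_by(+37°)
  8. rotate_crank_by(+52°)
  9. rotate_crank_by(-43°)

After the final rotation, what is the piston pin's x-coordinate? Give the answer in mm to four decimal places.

204.8430

set_geometry: r = 26 mm, L = 179 mm, e = 5 mm; θ ← 0°
rotate_crank_by(-72°): θ ← 0° -72° = -72°
rotate_crank_by(-43°): θ ← -72° -43° = -115°
rotate_crank_by(+52°): θ ← -115° +52° = -63°
rotate_crank_by(+42°): θ ← -63° +42° = -21°
rotate_crank_by(-19°): θ ← -21° -19° = -40°
rotate_crank_by(+37°): θ ← -40° +37° = -3°
rotate_crank_by(+52°): θ ← -3° +52° = 49°
rotate_crank_by(-43°): θ ← 49° -43° = 6°
crank pin P = (r cos θ, r sin θ) = (25.857569, 2.717740)
h = r sin θ − e = 2.717740 − 5 = -2.282260
x = r cos θ + √(L² − h²) = 25.857569 + √(32041.0 − 5.2087) = 25.857569 + 178.985450 = 204.843019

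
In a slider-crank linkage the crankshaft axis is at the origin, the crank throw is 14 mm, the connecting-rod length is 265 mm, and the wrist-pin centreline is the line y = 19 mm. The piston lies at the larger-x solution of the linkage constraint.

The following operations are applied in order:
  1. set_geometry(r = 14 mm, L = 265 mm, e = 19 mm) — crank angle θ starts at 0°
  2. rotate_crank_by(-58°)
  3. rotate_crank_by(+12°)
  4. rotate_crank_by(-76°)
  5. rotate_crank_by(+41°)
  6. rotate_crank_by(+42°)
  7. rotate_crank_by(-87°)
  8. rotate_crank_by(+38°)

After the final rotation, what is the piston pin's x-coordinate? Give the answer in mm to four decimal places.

set_geometry: r = 14 mm, L = 265 mm, e = 19 mm; θ ← 0°
rotate_crank_by(-58°): θ ← 0° -58° = -58°
rotate_crank_by(+12°): θ ← -58° +12° = -46°
rotate_crank_by(-76°): θ ← -46° -76° = -122°
rotate_crank_by(+41°): θ ← -122° +41° = -81°
rotate_crank_by(+42°): θ ← -81° +42° = -39°
rotate_crank_by(-87°): θ ← -39° -87° = -126°
rotate_crank_by(+38°): θ ← -126° +38° = -88°
crank pin P = (r cos θ, r sin θ) = (0.488593, -13.991472)
h = r sin θ − e = -13.991472 − 19 = -32.991472
x = r cos θ + √(L² − h²) = 0.488593 + √(70225.0 − 1088.4372) = 0.488593 + 262.938325 = 263.426918

263.4269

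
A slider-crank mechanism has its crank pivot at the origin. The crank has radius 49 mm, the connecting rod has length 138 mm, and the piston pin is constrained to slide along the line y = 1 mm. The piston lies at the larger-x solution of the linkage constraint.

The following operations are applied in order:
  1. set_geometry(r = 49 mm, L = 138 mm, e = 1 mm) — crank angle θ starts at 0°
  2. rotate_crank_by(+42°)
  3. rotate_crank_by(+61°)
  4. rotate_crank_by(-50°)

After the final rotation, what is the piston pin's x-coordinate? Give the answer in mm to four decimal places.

162.1157

set_geometry: r = 49 mm, L = 138 mm, e = 1 mm; θ ← 0°
rotate_crank_by(+42°): θ ← 0° +42° = 42°
rotate_crank_by(+61°): θ ← 42° +61° = 103°
rotate_crank_by(-50°): θ ← 103° -50° = 53°
crank pin P = (r cos θ, r sin θ) = (29.488936, 39.133140)
h = r sin θ − e = 39.133140 − 1 = 38.133140
x = r cos θ + √(L² − h²) = 29.488936 + √(19044.0 − 1454.1364) = 29.488936 + 132.626783 = 162.115719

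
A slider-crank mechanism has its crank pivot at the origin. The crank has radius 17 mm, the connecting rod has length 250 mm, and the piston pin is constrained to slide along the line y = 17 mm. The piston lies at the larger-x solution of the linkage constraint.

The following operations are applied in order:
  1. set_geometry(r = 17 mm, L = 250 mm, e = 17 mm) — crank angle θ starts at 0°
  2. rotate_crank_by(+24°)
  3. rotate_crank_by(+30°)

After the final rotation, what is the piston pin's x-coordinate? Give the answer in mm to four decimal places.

set_geometry: r = 17 mm, L = 250 mm, e = 17 mm; θ ← 0°
rotate_crank_by(+24°): θ ← 0° +24° = 24°
rotate_crank_by(+30°): θ ← 24° +30° = 54°
crank pin P = (r cos θ, r sin θ) = (9.992349, 13.753289)
h = r sin θ − e = 13.753289 − 17 = -3.246711
x = r cos θ + √(L² − h²) = 9.992349 + √(62500.0 − 10.5411) = 9.992349 + 249.978917 = 259.971266

259.9713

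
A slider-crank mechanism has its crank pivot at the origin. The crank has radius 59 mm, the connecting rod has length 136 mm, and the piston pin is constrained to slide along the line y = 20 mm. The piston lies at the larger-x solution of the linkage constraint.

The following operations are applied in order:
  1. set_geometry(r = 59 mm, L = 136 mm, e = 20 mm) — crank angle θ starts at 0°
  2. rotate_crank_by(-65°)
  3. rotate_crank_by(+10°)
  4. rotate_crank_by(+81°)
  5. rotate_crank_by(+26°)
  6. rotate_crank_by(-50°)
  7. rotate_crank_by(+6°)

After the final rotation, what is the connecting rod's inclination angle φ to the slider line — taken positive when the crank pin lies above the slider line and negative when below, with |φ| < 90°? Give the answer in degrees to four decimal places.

set_geometry: r = 59 mm, L = 136 mm, e = 20 mm; θ ← 0°
rotate_crank_by(-65°): θ ← 0° -65° = -65°
rotate_crank_by(+10°): θ ← -65° +10° = -55°
rotate_crank_by(+81°): θ ← -55° +81° = 26°
rotate_crank_by(+26°): θ ← 26° +26° = 52°
rotate_crank_by(-50°): θ ← 52° -50° = 2°
rotate_crank_by(+6°): θ ← 2° +6° = 8°
crank pin P = (r cos θ, r sin θ) = (58.425816, 8.211213)
h = r sin θ − e = 8.211213 − 20 = -11.788787
sin φ = h / L = -11.788787 / 136 = -0.08668226
φ = arcsin(-0.08668226) = -4.972768°

-4.9728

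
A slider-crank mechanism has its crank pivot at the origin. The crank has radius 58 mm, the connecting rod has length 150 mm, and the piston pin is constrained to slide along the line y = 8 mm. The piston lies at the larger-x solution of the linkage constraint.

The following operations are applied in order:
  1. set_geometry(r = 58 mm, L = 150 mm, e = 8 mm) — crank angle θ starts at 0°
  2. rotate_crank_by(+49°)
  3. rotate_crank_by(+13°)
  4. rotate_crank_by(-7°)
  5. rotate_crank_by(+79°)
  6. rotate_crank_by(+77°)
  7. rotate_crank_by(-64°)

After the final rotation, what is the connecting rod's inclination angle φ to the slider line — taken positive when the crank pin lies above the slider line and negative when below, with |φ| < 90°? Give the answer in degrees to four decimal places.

9.0479

set_geometry: r = 58 mm, L = 150 mm, e = 8 mm; θ ← 0°
rotate_crank_by(+49°): θ ← 0° +49° = 49°
rotate_crank_by(+13°): θ ← 49° +13° = 62°
rotate_crank_by(-7°): θ ← 62° -7° = 55°
rotate_crank_by(+79°): θ ← 55° +79° = 134°
rotate_crank_by(+77°): θ ← 134° +77° = 211°
rotate_crank_by(-64°): θ ← 211° -64° = 147°
crank pin P = (r cos θ, r sin θ) = (-48.642893, 31.589064)
h = r sin θ − e = 31.589064 − 8 = 23.589064
sin φ = h / L = 23.589064 / 150 = 0.15726043
φ = arcsin(0.15726043) = 9.047917°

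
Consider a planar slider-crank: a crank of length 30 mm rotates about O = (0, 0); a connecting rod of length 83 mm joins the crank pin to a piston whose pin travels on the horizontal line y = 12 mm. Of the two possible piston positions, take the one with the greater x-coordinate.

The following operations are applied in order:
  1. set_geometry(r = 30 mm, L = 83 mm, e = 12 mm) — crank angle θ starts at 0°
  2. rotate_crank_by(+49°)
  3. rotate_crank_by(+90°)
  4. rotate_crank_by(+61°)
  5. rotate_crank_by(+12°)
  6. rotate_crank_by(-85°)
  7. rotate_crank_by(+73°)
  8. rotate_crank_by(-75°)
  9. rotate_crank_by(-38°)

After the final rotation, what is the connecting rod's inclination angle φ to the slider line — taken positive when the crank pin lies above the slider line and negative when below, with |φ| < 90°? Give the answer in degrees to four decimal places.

12.4960

set_geometry: r = 30 mm, L = 83 mm, e = 12 mm; θ ← 0°
rotate_crank_by(+49°): θ ← 0° +49° = 49°
rotate_crank_by(+90°): θ ← 49° +90° = 139°
rotate_crank_by(+61°): θ ← 139° +61° = 200°
rotate_crank_by(+12°): θ ← 200° +12° = 212°
rotate_crank_by(-85°): θ ← 212° -85° = 127°
rotate_crank_by(+73°): θ ← 127° +73° = 200°
rotate_crank_by(-75°): θ ← 200° -75° = 125°
rotate_crank_by(-38°): θ ← 125° -38° = 87°
crank pin P = (r cos θ, r sin θ) = (1.570079, 29.958886)
h = r sin θ − e = 29.958886 − 12 = 17.958886
sin φ = h / L = 17.958886 / 83 = 0.21637212
φ = arcsin(0.21637212) = 12.496039°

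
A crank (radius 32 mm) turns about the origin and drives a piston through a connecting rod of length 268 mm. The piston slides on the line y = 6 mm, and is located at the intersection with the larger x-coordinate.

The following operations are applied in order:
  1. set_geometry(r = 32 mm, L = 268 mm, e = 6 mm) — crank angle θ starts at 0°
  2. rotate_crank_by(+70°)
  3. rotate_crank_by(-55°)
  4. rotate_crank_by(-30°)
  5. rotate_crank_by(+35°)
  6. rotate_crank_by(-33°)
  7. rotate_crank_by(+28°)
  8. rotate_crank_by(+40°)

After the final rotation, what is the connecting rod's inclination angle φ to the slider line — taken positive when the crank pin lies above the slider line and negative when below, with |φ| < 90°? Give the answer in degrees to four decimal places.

4.3254

set_geometry: r = 32 mm, L = 268 mm, e = 6 mm; θ ← 0°
rotate_crank_by(+70°): θ ← 0° +70° = 70°
rotate_crank_by(-55°): θ ← 70° -55° = 15°
rotate_crank_by(-30°): θ ← 15° -30° = -15°
rotate_crank_by(+35°): θ ← -15° +35° = 20°
rotate_crank_by(-33°): θ ← 20° -33° = -13°
rotate_crank_by(+28°): θ ← -13° +28° = 15°
rotate_crank_by(+40°): θ ← 15° +40° = 55°
crank pin P = (r cos θ, r sin θ) = (18.354446, 26.212865)
h = r sin θ − e = 26.212865 − 6 = 20.212865
sin φ = h / L = 20.212865 / 268 = 0.07542114
φ = arcsin(0.07542114) = 4.325420°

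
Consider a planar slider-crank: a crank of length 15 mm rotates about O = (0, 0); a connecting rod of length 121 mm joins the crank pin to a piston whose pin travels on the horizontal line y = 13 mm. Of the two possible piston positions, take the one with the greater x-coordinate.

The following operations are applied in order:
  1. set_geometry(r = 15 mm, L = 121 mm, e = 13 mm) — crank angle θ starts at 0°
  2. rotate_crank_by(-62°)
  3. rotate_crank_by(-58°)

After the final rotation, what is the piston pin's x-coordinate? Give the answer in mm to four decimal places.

110.6757

set_geometry: r = 15 mm, L = 121 mm, e = 13 mm; θ ← 0°
rotate_crank_by(-62°): θ ← 0° -62° = -62°
rotate_crank_by(-58°): θ ← -62° -58° = -120°
crank pin P = (r cos θ, r sin θ) = (-7.500000, -12.990381)
h = r sin θ − e = -12.990381 − 13 = -25.990381
x = r cos θ + √(L² − h²) = -7.500000 + √(14641.0 − 675.4999) = -7.500000 + 118.175717 = 110.675717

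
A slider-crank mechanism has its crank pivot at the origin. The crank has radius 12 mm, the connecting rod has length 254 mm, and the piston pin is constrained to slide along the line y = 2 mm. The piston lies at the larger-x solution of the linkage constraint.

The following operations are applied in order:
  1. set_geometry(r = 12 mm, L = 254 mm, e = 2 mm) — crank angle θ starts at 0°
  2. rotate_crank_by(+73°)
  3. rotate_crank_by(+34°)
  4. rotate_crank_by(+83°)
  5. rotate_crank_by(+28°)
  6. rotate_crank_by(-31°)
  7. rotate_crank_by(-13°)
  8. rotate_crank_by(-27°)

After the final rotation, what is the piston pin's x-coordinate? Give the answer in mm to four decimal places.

set_geometry: r = 12 mm, L = 254 mm, e = 2 mm; θ ← 0°
rotate_crank_by(+73°): θ ← 0° +73° = 73°
rotate_crank_by(+34°): θ ← 73° +34° = 107°
rotate_crank_by(+83°): θ ← 107° +83° = 190°
rotate_crank_by(+28°): θ ← 190° +28° = 218°
rotate_crank_by(-31°): θ ← 218° -31° = 187°
rotate_crank_by(-13°): θ ← 187° -13° = 174°
rotate_crank_by(-27°): θ ← 174° -27° = 147°
crank pin P = (r cos θ, r sin θ) = (-10.064047, 6.535668)
h = r sin θ − e = 6.535668 − 2 = 4.535668
x = r cos θ + √(L² − h²) = -10.064047 + √(64516.0 − 20.5723) = -10.064047 + 253.959500 = 243.895453

243.8955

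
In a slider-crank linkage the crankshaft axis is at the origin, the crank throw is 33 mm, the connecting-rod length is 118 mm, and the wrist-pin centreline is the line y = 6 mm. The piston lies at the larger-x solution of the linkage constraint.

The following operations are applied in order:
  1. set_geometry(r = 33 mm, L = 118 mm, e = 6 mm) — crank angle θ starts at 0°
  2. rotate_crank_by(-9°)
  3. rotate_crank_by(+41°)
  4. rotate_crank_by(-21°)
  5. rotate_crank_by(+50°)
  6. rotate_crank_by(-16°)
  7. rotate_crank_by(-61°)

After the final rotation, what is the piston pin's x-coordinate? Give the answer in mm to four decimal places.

set_geometry: r = 33 mm, L = 118 mm, e = 6 mm; θ ← 0°
rotate_crank_by(-9°): θ ← 0° -9° = -9°
rotate_crank_by(+41°): θ ← -9° +41° = 32°
rotate_crank_by(-21°): θ ← 32° -21° = 11°
rotate_crank_by(+50°): θ ← 11° +50° = 61°
rotate_crank_by(-16°): θ ← 61° -16° = 45°
rotate_crank_by(-61°): θ ← 45° -61° = -16°
crank pin P = (r cos θ, r sin θ) = (31.721636, -9.096033)
h = r sin θ − e = -9.096033 − 6 = -15.096033
x = r cos θ + √(L² − h²) = 31.721636 + √(13924.0 − 227.8902) = 31.721636 + 117.030380 = 148.752016

148.7520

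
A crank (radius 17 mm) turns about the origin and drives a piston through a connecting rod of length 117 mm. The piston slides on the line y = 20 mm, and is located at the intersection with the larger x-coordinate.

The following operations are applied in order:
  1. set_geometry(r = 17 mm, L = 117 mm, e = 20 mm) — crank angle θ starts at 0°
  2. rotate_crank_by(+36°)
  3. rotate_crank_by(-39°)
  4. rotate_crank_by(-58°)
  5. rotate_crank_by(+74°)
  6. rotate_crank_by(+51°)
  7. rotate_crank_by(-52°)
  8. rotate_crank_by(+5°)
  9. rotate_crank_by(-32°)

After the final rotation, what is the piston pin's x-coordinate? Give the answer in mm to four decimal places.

set_geometry: r = 17 mm, L = 117 mm, e = 20 mm; θ ← 0°
rotate_crank_by(+36°): θ ← 0° +36° = 36°
rotate_crank_by(-39°): θ ← 36° -39° = -3°
rotate_crank_by(-58°): θ ← -3° -58° = -61°
rotate_crank_by(+74°): θ ← -61° +74° = 13°
rotate_crank_by(+51°): θ ← 13° +51° = 64°
rotate_crank_by(-52°): θ ← 64° -52° = 12°
rotate_crank_by(+5°): θ ← 12° +5° = 17°
rotate_crank_by(-32°): θ ← 17° -32° = -15°
crank pin P = (r cos θ, r sin θ) = (16.420739, -4.399924)
h = r sin θ − e = -4.399924 − 20 = -24.399924
x = r cos θ + √(L² − h²) = 16.420739 + √(13689.0 − 595.3563) = 16.420739 + 114.427461 = 130.848200

130.8482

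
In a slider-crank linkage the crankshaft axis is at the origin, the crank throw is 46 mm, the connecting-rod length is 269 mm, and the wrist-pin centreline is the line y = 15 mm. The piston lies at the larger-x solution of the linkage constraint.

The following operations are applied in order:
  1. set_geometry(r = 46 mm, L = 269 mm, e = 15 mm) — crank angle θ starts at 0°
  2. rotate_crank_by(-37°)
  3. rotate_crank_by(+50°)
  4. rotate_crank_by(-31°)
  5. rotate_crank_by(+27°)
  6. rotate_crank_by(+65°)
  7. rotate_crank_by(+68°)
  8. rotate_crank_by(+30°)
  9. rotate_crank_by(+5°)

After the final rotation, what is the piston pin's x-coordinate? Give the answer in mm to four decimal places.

set_geometry: r = 46 mm, L = 269 mm, e = 15 mm; θ ← 0°
rotate_crank_by(-37°): θ ← 0° -37° = -37°
rotate_crank_by(+50°): θ ← -37° +50° = 13°
rotate_crank_by(-31°): θ ← 13° -31° = -18°
rotate_crank_by(+27°): θ ← -18° +27° = 9°
rotate_crank_by(+65°): θ ← 9° +65° = 74°
rotate_crank_by(+68°): θ ← 74° +68° = 142°
rotate_crank_by(+30°): θ ← 142° +30° = 172°
rotate_crank_by(+5°): θ ← 172° +5° = 177°
crank pin P = (r cos θ, r sin θ) = (-45.936959, 2.407454)
h = r sin θ − e = 2.407454 − 15 = -12.592546
x = r cos θ + √(L² − h²) = -45.936959 + √(72361.0 − 158.5722) = -45.936959 + 268.705094 = 222.768136

222.7681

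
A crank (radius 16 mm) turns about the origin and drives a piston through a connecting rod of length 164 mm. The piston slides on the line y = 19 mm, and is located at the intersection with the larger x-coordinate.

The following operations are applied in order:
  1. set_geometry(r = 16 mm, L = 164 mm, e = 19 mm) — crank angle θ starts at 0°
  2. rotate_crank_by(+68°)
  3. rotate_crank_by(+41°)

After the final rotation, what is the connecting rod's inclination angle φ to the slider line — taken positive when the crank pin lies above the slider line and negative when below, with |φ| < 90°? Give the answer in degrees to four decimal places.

-1.3528

set_geometry: r = 16 mm, L = 164 mm, e = 19 mm; θ ← 0°
rotate_crank_by(+68°): θ ← 0° +68° = 68°
rotate_crank_by(+41°): θ ← 68° +41° = 109°
crank pin P = (r cos θ, r sin θ) = (-5.209090, 15.128297)
h = r sin θ − e = 15.128297 − 19 = -3.871703
sin φ = h / L = -3.871703 / 164 = -0.02360794
φ = arcsin(-0.02360794) = -1.352761°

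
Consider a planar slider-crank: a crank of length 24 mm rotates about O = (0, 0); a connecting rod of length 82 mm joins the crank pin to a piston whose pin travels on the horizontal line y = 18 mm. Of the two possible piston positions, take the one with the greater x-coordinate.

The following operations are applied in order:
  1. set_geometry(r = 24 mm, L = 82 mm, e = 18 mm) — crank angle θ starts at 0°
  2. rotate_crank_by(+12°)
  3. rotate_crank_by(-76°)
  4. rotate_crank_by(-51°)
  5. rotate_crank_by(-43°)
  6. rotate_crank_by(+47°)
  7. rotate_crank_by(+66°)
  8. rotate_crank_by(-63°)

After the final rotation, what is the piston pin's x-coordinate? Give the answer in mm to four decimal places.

set_geometry: r = 24 mm, L = 82 mm, e = 18 mm; θ ← 0°
rotate_crank_by(+12°): θ ← 0° +12° = 12°
rotate_crank_by(-76°): θ ← 12° -76° = -64°
rotate_crank_by(-51°): θ ← -64° -51° = -115°
rotate_crank_by(-43°): θ ← -115° -43° = -158°
rotate_crank_by(+47°): θ ← -158° +47° = -111°
rotate_crank_by(+66°): θ ← -111° +66° = -45°
rotate_crank_by(-63°): θ ← -45° -63° = -108°
crank pin P = (r cos θ, r sin θ) = (-7.416408, -22.825356)
h = r sin θ − e = -22.825356 − 18 = -40.825356
x = r cos θ + √(L² − h²) = -7.416408 + √(6724.0 − 1666.7097) = -7.416408 + 71.114628 = 63.698220

63.6982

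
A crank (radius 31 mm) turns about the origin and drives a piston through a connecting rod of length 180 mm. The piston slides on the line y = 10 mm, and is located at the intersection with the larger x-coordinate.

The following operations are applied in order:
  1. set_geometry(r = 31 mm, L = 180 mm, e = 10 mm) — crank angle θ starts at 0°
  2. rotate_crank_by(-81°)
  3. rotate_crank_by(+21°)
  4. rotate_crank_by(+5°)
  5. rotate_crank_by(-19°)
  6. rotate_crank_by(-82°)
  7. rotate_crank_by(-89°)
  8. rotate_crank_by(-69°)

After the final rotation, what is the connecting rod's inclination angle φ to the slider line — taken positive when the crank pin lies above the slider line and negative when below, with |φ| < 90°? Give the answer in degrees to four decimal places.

set_geometry: r = 31 mm, L = 180 mm, e = 10 mm; θ ← 0°
rotate_crank_by(-81°): θ ← 0° -81° = -81°
rotate_crank_by(+21°): θ ← -81° +21° = -60°
rotate_crank_by(+5°): θ ← -60° +5° = -55°
rotate_crank_by(-19°): θ ← -55° -19° = -74°
rotate_crank_by(-82°): θ ← -74° -82° = -156°
rotate_crank_by(-89°): θ ← -156° -89° = -245°
rotate_crank_by(-69°): θ ← -245° -69° = -314°
crank pin P = (r cos θ, r sin θ) = (21.534409, 22.299534)
h = r sin θ − e = 22.299534 − 10 = 12.299534
sin φ = h / L = 12.299534 / 180 = 0.06833074
φ = arcsin(0.06833074) = 3.918116°

3.9181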